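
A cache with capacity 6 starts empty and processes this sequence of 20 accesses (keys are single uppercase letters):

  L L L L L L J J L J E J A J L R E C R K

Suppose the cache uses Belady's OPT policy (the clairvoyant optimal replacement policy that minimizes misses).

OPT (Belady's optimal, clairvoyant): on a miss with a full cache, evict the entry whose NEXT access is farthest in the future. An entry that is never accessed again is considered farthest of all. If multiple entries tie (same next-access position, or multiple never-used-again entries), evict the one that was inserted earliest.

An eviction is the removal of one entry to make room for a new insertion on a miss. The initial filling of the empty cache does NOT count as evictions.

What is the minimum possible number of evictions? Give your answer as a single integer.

Answer: 1

Derivation:
OPT (Belady) simulation (capacity=6):
  1. access L: MISS. Cache: [L]
  2. access L: HIT. Next use of L: step 3. Cache: [L]
  3. access L: HIT. Next use of L: step 4. Cache: [L]
  4. access L: HIT. Next use of L: step 5. Cache: [L]
  5. access L: HIT. Next use of L: step 6. Cache: [L]
  6. access L: HIT. Next use of L: step 9. Cache: [L]
  7. access J: MISS. Cache: [L J]
  8. access J: HIT. Next use of J: step 10. Cache: [L J]
  9. access L: HIT. Next use of L: step 15. Cache: [L J]
  10. access J: HIT. Next use of J: step 12. Cache: [L J]
  11. access E: MISS. Cache: [L J E]
  12. access J: HIT. Next use of J: step 14. Cache: [L J E]
  13. access A: MISS. Cache: [L J E A]
  14. access J: HIT. Next use of J: never. Cache: [L J E A]
  15. access L: HIT. Next use of L: never. Cache: [L J E A]
  16. access R: MISS. Cache: [L J E A R]
  17. access E: HIT. Next use of E: never. Cache: [L J E A R]
  18. access C: MISS. Cache: [L J E A R C]
  19. access R: HIT. Next use of R: never. Cache: [L J E A R C]
  20. access K: MISS, evict L (next use: never). Cache: [J E A R C K]
Total: 13 hits, 7 misses, 1 evictions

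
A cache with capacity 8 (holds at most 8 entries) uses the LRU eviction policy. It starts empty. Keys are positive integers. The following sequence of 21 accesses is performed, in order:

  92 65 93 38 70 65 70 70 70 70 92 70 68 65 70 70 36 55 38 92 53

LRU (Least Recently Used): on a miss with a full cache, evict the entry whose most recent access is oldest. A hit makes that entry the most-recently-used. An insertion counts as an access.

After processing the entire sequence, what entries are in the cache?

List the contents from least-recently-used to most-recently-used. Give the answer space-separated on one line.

Answer: 68 65 70 36 55 38 92 53

Derivation:
LRU simulation (capacity=8):
  1. access 92: MISS. Cache (LRU->MRU): [92]
  2. access 65: MISS. Cache (LRU->MRU): [92 65]
  3. access 93: MISS. Cache (LRU->MRU): [92 65 93]
  4. access 38: MISS. Cache (LRU->MRU): [92 65 93 38]
  5. access 70: MISS. Cache (LRU->MRU): [92 65 93 38 70]
  6. access 65: HIT. Cache (LRU->MRU): [92 93 38 70 65]
  7. access 70: HIT. Cache (LRU->MRU): [92 93 38 65 70]
  8. access 70: HIT. Cache (LRU->MRU): [92 93 38 65 70]
  9. access 70: HIT. Cache (LRU->MRU): [92 93 38 65 70]
  10. access 70: HIT. Cache (LRU->MRU): [92 93 38 65 70]
  11. access 92: HIT. Cache (LRU->MRU): [93 38 65 70 92]
  12. access 70: HIT. Cache (LRU->MRU): [93 38 65 92 70]
  13. access 68: MISS. Cache (LRU->MRU): [93 38 65 92 70 68]
  14. access 65: HIT. Cache (LRU->MRU): [93 38 92 70 68 65]
  15. access 70: HIT. Cache (LRU->MRU): [93 38 92 68 65 70]
  16. access 70: HIT. Cache (LRU->MRU): [93 38 92 68 65 70]
  17. access 36: MISS. Cache (LRU->MRU): [93 38 92 68 65 70 36]
  18. access 55: MISS. Cache (LRU->MRU): [93 38 92 68 65 70 36 55]
  19. access 38: HIT. Cache (LRU->MRU): [93 92 68 65 70 36 55 38]
  20. access 92: HIT. Cache (LRU->MRU): [93 68 65 70 36 55 38 92]
  21. access 53: MISS, evict 93. Cache (LRU->MRU): [68 65 70 36 55 38 92 53]
Total: 12 hits, 9 misses, 1 evictions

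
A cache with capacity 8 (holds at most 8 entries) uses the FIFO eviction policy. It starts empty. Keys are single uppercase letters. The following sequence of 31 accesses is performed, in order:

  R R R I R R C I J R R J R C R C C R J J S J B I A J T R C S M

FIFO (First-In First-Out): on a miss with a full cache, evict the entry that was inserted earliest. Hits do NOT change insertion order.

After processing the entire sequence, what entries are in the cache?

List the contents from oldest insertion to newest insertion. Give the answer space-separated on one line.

FIFO simulation (capacity=8):
  1. access R: MISS. Cache (old->new): [R]
  2. access R: HIT. Cache (old->new): [R]
  3. access R: HIT. Cache (old->new): [R]
  4. access I: MISS. Cache (old->new): [R I]
  5. access R: HIT. Cache (old->new): [R I]
  6. access R: HIT. Cache (old->new): [R I]
  7. access C: MISS. Cache (old->new): [R I C]
  8. access I: HIT. Cache (old->new): [R I C]
  9. access J: MISS. Cache (old->new): [R I C J]
  10. access R: HIT. Cache (old->new): [R I C J]
  11. access R: HIT. Cache (old->new): [R I C J]
  12. access J: HIT. Cache (old->new): [R I C J]
  13. access R: HIT. Cache (old->new): [R I C J]
  14. access C: HIT. Cache (old->new): [R I C J]
  15. access R: HIT. Cache (old->new): [R I C J]
  16. access C: HIT. Cache (old->new): [R I C J]
  17. access C: HIT. Cache (old->new): [R I C J]
  18. access R: HIT. Cache (old->new): [R I C J]
  19. access J: HIT. Cache (old->new): [R I C J]
  20. access J: HIT. Cache (old->new): [R I C J]
  21. access S: MISS. Cache (old->new): [R I C J S]
  22. access J: HIT. Cache (old->new): [R I C J S]
  23. access B: MISS. Cache (old->new): [R I C J S B]
  24. access I: HIT. Cache (old->new): [R I C J S B]
  25. access A: MISS. Cache (old->new): [R I C J S B A]
  26. access J: HIT. Cache (old->new): [R I C J S B A]
  27. access T: MISS. Cache (old->new): [R I C J S B A T]
  28. access R: HIT. Cache (old->new): [R I C J S B A T]
  29. access C: HIT. Cache (old->new): [R I C J S B A T]
  30. access S: HIT. Cache (old->new): [R I C J S B A T]
  31. access M: MISS, evict R. Cache (old->new): [I C J S B A T M]
Total: 22 hits, 9 misses, 1 evictions

Answer: I C J S B A T M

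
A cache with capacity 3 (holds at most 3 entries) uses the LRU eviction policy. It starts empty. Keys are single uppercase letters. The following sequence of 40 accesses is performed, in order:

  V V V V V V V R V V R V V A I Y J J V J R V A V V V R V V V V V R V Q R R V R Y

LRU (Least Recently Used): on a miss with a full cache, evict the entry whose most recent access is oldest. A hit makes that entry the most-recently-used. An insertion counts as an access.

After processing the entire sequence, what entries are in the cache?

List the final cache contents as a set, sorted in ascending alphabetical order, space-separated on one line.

LRU simulation (capacity=3):
  1. access V: MISS. Cache (LRU->MRU): [V]
  2. access V: HIT. Cache (LRU->MRU): [V]
  3. access V: HIT. Cache (LRU->MRU): [V]
  4. access V: HIT. Cache (LRU->MRU): [V]
  5. access V: HIT. Cache (LRU->MRU): [V]
  6. access V: HIT. Cache (LRU->MRU): [V]
  7. access V: HIT. Cache (LRU->MRU): [V]
  8. access R: MISS. Cache (LRU->MRU): [V R]
  9. access V: HIT. Cache (LRU->MRU): [R V]
  10. access V: HIT. Cache (LRU->MRU): [R V]
  11. access R: HIT. Cache (LRU->MRU): [V R]
  12. access V: HIT. Cache (LRU->MRU): [R V]
  13. access V: HIT. Cache (LRU->MRU): [R V]
  14. access A: MISS. Cache (LRU->MRU): [R V A]
  15. access I: MISS, evict R. Cache (LRU->MRU): [V A I]
  16. access Y: MISS, evict V. Cache (LRU->MRU): [A I Y]
  17. access J: MISS, evict A. Cache (LRU->MRU): [I Y J]
  18. access J: HIT. Cache (LRU->MRU): [I Y J]
  19. access V: MISS, evict I. Cache (LRU->MRU): [Y J V]
  20. access J: HIT. Cache (LRU->MRU): [Y V J]
  21. access R: MISS, evict Y. Cache (LRU->MRU): [V J R]
  22. access V: HIT. Cache (LRU->MRU): [J R V]
  23. access A: MISS, evict J. Cache (LRU->MRU): [R V A]
  24. access V: HIT. Cache (LRU->MRU): [R A V]
  25. access V: HIT. Cache (LRU->MRU): [R A V]
  26. access V: HIT. Cache (LRU->MRU): [R A V]
  27. access R: HIT. Cache (LRU->MRU): [A V R]
  28. access V: HIT. Cache (LRU->MRU): [A R V]
  29. access V: HIT. Cache (LRU->MRU): [A R V]
  30. access V: HIT. Cache (LRU->MRU): [A R V]
  31. access V: HIT. Cache (LRU->MRU): [A R V]
  32. access V: HIT. Cache (LRU->MRU): [A R V]
  33. access R: HIT. Cache (LRU->MRU): [A V R]
  34. access V: HIT. Cache (LRU->MRU): [A R V]
  35. access Q: MISS, evict A. Cache (LRU->MRU): [R V Q]
  36. access R: HIT. Cache (LRU->MRU): [V Q R]
  37. access R: HIT. Cache (LRU->MRU): [V Q R]
  38. access V: HIT. Cache (LRU->MRU): [Q R V]
  39. access R: HIT. Cache (LRU->MRU): [Q V R]
  40. access Y: MISS, evict Q. Cache (LRU->MRU): [V R Y]
Total: 29 hits, 11 misses, 8 evictions

Answer: R V Y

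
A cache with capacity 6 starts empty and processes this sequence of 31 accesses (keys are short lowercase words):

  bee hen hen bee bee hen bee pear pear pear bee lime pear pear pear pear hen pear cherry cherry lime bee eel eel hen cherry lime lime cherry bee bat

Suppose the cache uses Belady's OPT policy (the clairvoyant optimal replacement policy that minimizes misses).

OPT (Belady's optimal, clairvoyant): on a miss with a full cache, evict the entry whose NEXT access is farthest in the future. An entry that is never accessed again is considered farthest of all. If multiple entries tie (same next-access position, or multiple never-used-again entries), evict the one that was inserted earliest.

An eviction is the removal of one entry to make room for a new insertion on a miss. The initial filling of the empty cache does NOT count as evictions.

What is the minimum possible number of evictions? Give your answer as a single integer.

Answer: 1

Derivation:
OPT (Belady) simulation (capacity=6):
  1. access bee: MISS. Cache: [bee]
  2. access hen: MISS. Cache: [bee hen]
  3. access hen: HIT. Next use of hen: step 6. Cache: [bee hen]
  4. access bee: HIT. Next use of bee: step 5. Cache: [bee hen]
  5. access bee: HIT. Next use of bee: step 7. Cache: [bee hen]
  6. access hen: HIT. Next use of hen: step 17. Cache: [bee hen]
  7. access bee: HIT. Next use of bee: step 11. Cache: [bee hen]
  8. access pear: MISS. Cache: [bee hen pear]
  9. access pear: HIT. Next use of pear: step 10. Cache: [bee hen pear]
  10. access pear: HIT. Next use of pear: step 13. Cache: [bee hen pear]
  11. access bee: HIT. Next use of bee: step 22. Cache: [bee hen pear]
  12. access lime: MISS. Cache: [bee hen pear lime]
  13. access pear: HIT. Next use of pear: step 14. Cache: [bee hen pear lime]
  14. access pear: HIT. Next use of pear: step 15. Cache: [bee hen pear lime]
  15. access pear: HIT. Next use of pear: step 16. Cache: [bee hen pear lime]
  16. access pear: HIT. Next use of pear: step 18. Cache: [bee hen pear lime]
  17. access hen: HIT. Next use of hen: step 25. Cache: [bee hen pear lime]
  18. access pear: HIT. Next use of pear: never. Cache: [bee hen pear lime]
  19. access cherry: MISS. Cache: [bee hen pear lime cherry]
  20. access cherry: HIT. Next use of cherry: step 26. Cache: [bee hen pear lime cherry]
  21. access lime: HIT. Next use of lime: step 27. Cache: [bee hen pear lime cherry]
  22. access bee: HIT. Next use of bee: step 30. Cache: [bee hen pear lime cherry]
  23. access eel: MISS. Cache: [bee hen pear lime cherry eel]
  24. access eel: HIT. Next use of eel: never. Cache: [bee hen pear lime cherry eel]
  25. access hen: HIT. Next use of hen: never. Cache: [bee hen pear lime cherry eel]
  26. access cherry: HIT. Next use of cherry: step 29. Cache: [bee hen pear lime cherry eel]
  27. access lime: HIT. Next use of lime: step 28. Cache: [bee hen pear lime cherry eel]
  28. access lime: HIT. Next use of lime: never. Cache: [bee hen pear lime cherry eel]
  29. access cherry: HIT. Next use of cherry: never. Cache: [bee hen pear lime cherry eel]
  30. access bee: HIT. Next use of bee: never. Cache: [bee hen pear lime cherry eel]
  31. access bat: MISS, evict bee (next use: never). Cache: [hen pear lime cherry eel bat]
Total: 24 hits, 7 misses, 1 evictions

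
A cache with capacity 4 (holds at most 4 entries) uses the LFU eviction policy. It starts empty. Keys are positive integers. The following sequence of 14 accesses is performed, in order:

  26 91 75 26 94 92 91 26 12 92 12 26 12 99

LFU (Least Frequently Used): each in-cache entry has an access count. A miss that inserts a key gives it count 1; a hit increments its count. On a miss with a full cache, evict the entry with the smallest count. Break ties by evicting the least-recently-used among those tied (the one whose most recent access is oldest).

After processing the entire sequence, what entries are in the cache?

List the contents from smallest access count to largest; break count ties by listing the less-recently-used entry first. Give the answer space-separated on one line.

Answer: 99 92 12 26

Derivation:
LFU simulation (capacity=4):
  1. access 26: MISS. Cache: [26(c=1)]
  2. access 91: MISS. Cache: [26(c=1) 91(c=1)]
  3. access 75: MISS. Cache: [26(c=1) 91(c=1) 75(c=1)]
  4. access 26: HIT, count now 2. Cache: [91(c=1) 75(c=1) 26(c=2)]
  5. access 94: MISS. Cache: [91(c=1) 75(c=1) 94(c=1) 26(c=2)]
  6. access 92: MISS, evict 91(c=1). Cache: [75(c=1) 94(c=1) 92(c=1) 26(c=2)]
  7. access 91: MISS, evict 75(c=1). Cache: [94(c=1) 92(c=1) 91(c=1) 26(c=2)]
  8. access 26: HIT, count now 3. Cache: [94(c=1) 92(c=1) 91(c=1) 26(c=3)]
  9. access 12: MISS, evict 94(c=1). Cache: [92(c=1) 91(c=1) 12(c=1) 26(c=3)]
  10. access 92: HIT, count now 2. Cache: [91(c=1) 12(c=1) 92(c=2) 26(c=3)]
  11. access 12: HIT, count now 2. Cache: [91(c=1) 92(c=2) 12(c=2) 26(c=3)]
  12. access 26: HIT, count now 4. Cache: [91(c=1) 92(c=2) 12(c=2) 26(c=4)]
  13. access 12: HIT, count now 3. Cache: [91(c=1) 92(c=2) 12(c=3) 26(c=4)]
  14. access 99: MISS, evict 91(c=1). Cache: [99(c=1) 92(c=2) 12(c=3) 26(c=4)]
Total: 6 hits, 8 misses, 4 evictions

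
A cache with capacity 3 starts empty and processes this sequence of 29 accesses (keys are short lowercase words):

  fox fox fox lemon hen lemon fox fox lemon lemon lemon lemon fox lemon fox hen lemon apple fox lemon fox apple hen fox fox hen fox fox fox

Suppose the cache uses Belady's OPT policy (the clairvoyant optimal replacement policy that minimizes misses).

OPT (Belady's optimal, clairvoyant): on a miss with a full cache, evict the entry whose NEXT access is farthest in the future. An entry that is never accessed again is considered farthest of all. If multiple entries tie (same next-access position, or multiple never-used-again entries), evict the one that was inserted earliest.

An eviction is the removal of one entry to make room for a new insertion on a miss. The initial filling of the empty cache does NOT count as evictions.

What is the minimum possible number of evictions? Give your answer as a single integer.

OPT (Belady) simulation (capacity=3):
  1. access fox: MISS. Cache: [fox]
  2. access fox: HIT. Next use of fox: step 3. Cache: [fox]
  3. access fox: HIT. Next use of fox: step 7. Cache: [fox]
  4. access lemon: MISS. Cache: [fox lemon]
  5. access hen: MISS. Cache: [fox lemon hen]
  6. access lemon: HIT. Next use of lemon: step 9. Cache: [fox lemon hen]
  7. access fox: HIT. Next use of fox: step 8. Cache: [fox lemon hen]
  8. access fox: HIT. Next use of fox: step 13. Cache: [fox lemon hen]
  9. access lemon: HIT. Next use of lemon: step 10. Cache: [fox lemon hen]
  10. access lemon: HIT. Next use of lemon: step 11. Cache: [fox lemon hen]
  11. access lemon: HIT. Next use of lemon: step 12. Cache: [fox lemon hen]
  12. access lemon: HIT. Next use of lemon: step 14. Cache: [fox lemon hen]
  13. access fox: HIT. Next use of fox: step 15. Cache: [fox lemon hen]
  14. access lemon: HIT. Next use of lemon: step 17. Cache: [fox lemon hen]
  15. access fox: HIT. Next use of fox: step 19. Cache: [fox lemon hen]
  16. access hen: HIT. Next use of hen: step 23. Cache: [fox lemon hen]
  17. access lemon: HIT. Next use of lemon: step 20. Cache: [fox lemon hen]
  18. access apple: MISS, evict hen (next use: step 23). Cache: [fox lemon apple]
  19. access fox: HIT. Next use of fox: step 21. Cache: [fox lemon apple]
  20. access lemon: HIT. Next use of lemon: never. Cache: [fox lemon apple]
  21. access fox: HIT. Next use of fox: step 24. Cache: [fox lemon apple]
  22. access apple: HIT. Next use of apple: never. Cache: [fox lemon apple]
  23. access hen: MISS, evict lemon (next use: never). Cache: [fox apple hen]
  24. access fox: HIT. Next use of fox: step 25. Cache: [fox apple hen]
  25. access fox: HIT. Next use of fox: step 27. Cache: [fox apple hen]
  26. access hen: HIT. Next use of hen: never. Cache: [fox apple hen]
  27. access fox: HIT. Next use of fox: step 28. Cache: [fox apple hen]
  28. access fox: HIT. Next use of fox: step 29. Cache: [fox apple hen]
  29. access fox: HIT. Next use of fox: never. Cache: [fox apple hen]
Total: 24 hits, 5 misses, 2 evictions

Answer: 2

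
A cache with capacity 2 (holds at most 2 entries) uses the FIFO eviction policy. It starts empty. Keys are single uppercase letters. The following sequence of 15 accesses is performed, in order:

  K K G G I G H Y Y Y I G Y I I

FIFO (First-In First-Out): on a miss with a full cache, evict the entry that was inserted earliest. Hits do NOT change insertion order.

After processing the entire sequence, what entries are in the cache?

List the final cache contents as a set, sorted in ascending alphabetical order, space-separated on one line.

FIFO simulation (capacity=2):
  1. access K: MISS. Cache (old->new): [K]
  2. access K: HIT. Cache (old->new): [K]
  3. access G: MISS. Cache (old->new): [K G]
  4. access G: HIT. Cache (old->new): [K G]
  5. access I: MISS, evict K. Cache (old->new): [G I]
  6. access G: HIT. Cache (old->new): [G I]
  7. access H: MISS, evict G. Cache (old->new): [I H]
  8. access Y: MISS, evict I. Cache (old->new): [H Y]
  9. access Y: HIT. Cache (old->new): [H Y]
  10. access Y: HIT. Cache (old->new): [H Y]
  11. access I: MISS, evict H. Cache (old->new): [Y I]
  12. access G: MISS, evict Y. Cache (old->new): [I G]
  13. access Y: MISS, evict I. Cache (old->new): [G Y]
  14. access I: MISS, evict G. Cache (old->new): [Y I]
  15. access I: HIT. Cache (old->new): [Y I]
Total: 6 hits, 9 misses, 7 evictions

Answer: I Y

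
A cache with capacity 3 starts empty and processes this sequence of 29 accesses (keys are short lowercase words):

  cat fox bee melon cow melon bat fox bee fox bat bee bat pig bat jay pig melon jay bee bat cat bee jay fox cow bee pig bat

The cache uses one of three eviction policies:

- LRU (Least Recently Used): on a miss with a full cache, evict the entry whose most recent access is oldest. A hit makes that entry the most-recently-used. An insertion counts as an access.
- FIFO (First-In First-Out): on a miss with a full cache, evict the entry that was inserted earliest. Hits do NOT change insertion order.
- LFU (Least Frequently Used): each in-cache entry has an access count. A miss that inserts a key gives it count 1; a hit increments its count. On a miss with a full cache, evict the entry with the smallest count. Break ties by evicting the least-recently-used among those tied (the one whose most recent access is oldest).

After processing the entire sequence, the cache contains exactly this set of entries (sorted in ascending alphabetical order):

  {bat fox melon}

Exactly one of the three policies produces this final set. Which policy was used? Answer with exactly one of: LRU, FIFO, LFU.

Simulating under each policy and comparing final sets:
  LRU: final set = {bat bee pig} -> differs
  FIFO: final set = {bat bee pig} -> differs
  LFU: final set = {bat fox melon} -> MATCHES target
Only LFU produces the target set.

Answer: LFU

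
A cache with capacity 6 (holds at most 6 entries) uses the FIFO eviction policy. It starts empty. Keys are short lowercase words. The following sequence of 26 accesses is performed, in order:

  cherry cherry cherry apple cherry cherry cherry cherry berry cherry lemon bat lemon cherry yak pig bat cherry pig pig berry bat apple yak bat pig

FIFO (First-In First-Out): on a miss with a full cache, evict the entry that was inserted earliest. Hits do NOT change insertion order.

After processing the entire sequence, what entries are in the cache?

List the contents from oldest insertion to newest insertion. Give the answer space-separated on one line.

Answer: lemon bat yak pig cherry apple

Derivation:
FIFO simulation (capacity=6):
  1. access cherry: MISS. Cache (old->new): [cherry]
  2. access cherry: HIT. Cache (old->new): [cherry]
  3. access cherry: HIT. Cache (old->new): [cherry]
  4. access apple: MISS. Cache (old->new): [cherry apple]
  5. access cherry: HIT. Cache (old->new): [cherry apple]
  6. access cherry: HIT. Cache (old->new): [cherry apple]
  7. access cherry: HIT. Cache (old->new): [cherry apple]
  8. access cherry: HIT. Cache (old->new): [cherry apple]
  9. access berry: MISS. Cache (old->new): [cherry apple berry]
  10. access cherry: HIT. Cache (old->new): [cherry apple berry]
  11. access lemon: MISS. Cache (old->new): [cherry apple berry lemon]
  12. access bat: MISS. Cache (old->new): [cherry apple berry lemon bat]
  13. access lemon: HIT. Cache (old->new): [cherry apple berry lemon bat]
  14. access cherry: HIT. Cache (old->new): [cherry apple berry lemon bat]
  15. access yak: MISS. Cache (old->new): [cherry apple berry lemon bat yak]
  16. access pig: MISS, evict cherry. Cache (old->new): [apple berry lemon bat yak pig]
  17. access bat: HIT. Cache (old->new): [apple berry lemon bat yak pig]
  18. access cherry: MISS, evict apple. Cache (old->new): [berry lemon bat yak pig cherry]
  19. access pig: HIT. Cache (old->new): [berry lemon bat yak pig cherry]
  20. access pig: HIT. Cache (old->new): [berry lemon bat yak pig cherry]
  21. access berry: HIT. Cache (old->new): [berry lemon bat yak pig cherry]
  22. access bat: HIT. Cache (old->new): [berry lemon bat yak pig cherry]
  23. access apple: MISS, evict berry. Cache (old->new): [lemon bat yak pig cherry apple]
  24. access yak: HIT. Cache (old->new): [lemon bat yak pig cherry apple]
  25. access bat: HIT. Cache (old->new): [lemon bat yak pig cherry apple]
  26. access pig: HIT. Cache (old->new): [lemon bat yak pig cherry apple]
Total: 17 hits, 9 misses, 3 evictions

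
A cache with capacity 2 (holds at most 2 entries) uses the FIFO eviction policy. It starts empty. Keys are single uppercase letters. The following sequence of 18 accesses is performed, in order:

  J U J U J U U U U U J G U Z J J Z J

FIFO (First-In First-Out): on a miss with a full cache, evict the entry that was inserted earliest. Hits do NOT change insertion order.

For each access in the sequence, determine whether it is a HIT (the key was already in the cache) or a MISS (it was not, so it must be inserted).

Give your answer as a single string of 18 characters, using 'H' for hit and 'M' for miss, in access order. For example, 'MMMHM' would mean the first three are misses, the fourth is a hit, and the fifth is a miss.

FIFO simulation (capacity=2):
  1. access J: MISS. Cache (old->new): [J]
  2. access U: MISS. Cache (old->new): [J U]
  3. access J: HIT. Cache (old->new): [J U]
  4. access U: HIT. Cache (old->new): [J U]
  5. access J: HIT. Cache (old->new): [J U]
  6. access U: HIT. Cache (old->new): [J U]
  7. access U: HIT. Cache (old->new): [J U]
  8. access U: HIT. Cache (old->new): [J U]
  9. access U: HIT. Cache (old->new): [J U]
  10. access U: HIT. Cache (old->new): [J U]
  11. access J: HIT. Cache (old->new): [J U]
  12. access G: MISS, evict J. Cache (old->new): [U G]
  13. access U: HIT. Cache (old->new): [U G]
  14. access Z: MISS, evict U. Cache (old->new): [G Z]
  15. access J: MISS, evict G. Cache (old->new): [Z J]
  16. access J: HIT. Cache (old->new): [Z J]
  17. access Z: HIT. Cache (old->new): [Z J]
  18. access J: HIT. Cache (old->new): [Z J]
Total: 13 hits, 5 misses, 3 evictions

Answer: MMHHHHHHHHHMHMMHHH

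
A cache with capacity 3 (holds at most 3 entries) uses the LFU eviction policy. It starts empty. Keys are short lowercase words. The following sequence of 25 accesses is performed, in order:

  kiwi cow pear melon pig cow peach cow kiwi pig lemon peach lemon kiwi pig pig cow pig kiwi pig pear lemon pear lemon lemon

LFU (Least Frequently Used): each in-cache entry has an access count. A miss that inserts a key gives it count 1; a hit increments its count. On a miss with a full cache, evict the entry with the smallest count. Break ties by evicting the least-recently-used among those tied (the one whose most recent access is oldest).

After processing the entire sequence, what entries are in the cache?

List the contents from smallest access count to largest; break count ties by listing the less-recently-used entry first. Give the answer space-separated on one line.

Answer: lemon cow pig

Derivation:
LFU simulation (capacity=3):
  1. access kiwi: MISS. Cache: [kiwi(c=1)]
  2. access cow: MISS. Cache: [kiwi(c=1) cow(c=1)]
  3. access pear: MISS. Cache: [kiwi(c=1) cow(c=1) pear(c=1)]
  4. access melon: MISS, evict kiwi(c=1). Cache: [cow(c=1) pear(c=1) melon(c=1)]
  5. access pig: MISS, evict cow(c=1). Cache: [pear(c=1) melon(c=1) pig(c=1)]
  6. access cow: MISS, evict pear(c=1). Cache: [melon(c=1) pig(c=1) cow(c=1)]
  7. access peach: MISS, evict melon(c=1). Cache: [pig(c=1) cow(c=1) peach(c=1)]
  8. access cow: HIT, count now 2. Cache: [pig(c=1) peach(c=1) cow(c=2)]
  9. access kiwi: MISS, evict pig(c=1). Cache: [peach(c=1) kiwi(c=1) cow(c=2)]
  10. access pig: MISS, evict peach(c=1). Cache: [kiwi(c=1) pig(c=1) cow(c=2)]
  11. access lemon: MISS, evict kiwi(c=1). Cache: [pig(c=1) lemon(c=1) cow(c=2)]
  12. access peach: MISS, evict pig(c=1). Cache: [lemon(c=1) peach(c=1) cow(c=2)]
  13. access lemon: HIT, count now 2. Cache: [peach(c=1) cow(c=2) lemon(c=2)]
  14. access kiwi: MISS, evict peach(c=1). Cache: [kiwi(c=1) cow(c=2) lemon(c=2)]
  15. access pig: MISS, evict kiwi(c=1). Cache: [pig(c=1) cow(c=2) lemon(c=2)]
  16. access pig: HIT, count now 2. Cache: [cow(c=2) lemon(c=2) pig(c=2)]
  17. access cow: HIT, count now 3. Cache: [lemon(c=2) pig(c=2) cow(c=3)]
  18. access pig: HIT, count now 3. Cache: [lemon(c=2) cow(c=3) pig(c=3)]
  19. access kiwi: MISS, evict lemon(c=2). Cache: [kiwi(c=1) cow(c=3) pig(c=3)]
  20. access pig: HIT, count now 4. Cache: [kiwi(c=1) cow(c=3) pig(c=4)]
  21. access pear: MISS, evict kiwi(c=1). Cache: [pear(c=1) cow(c=3) pig(c=4)]
  22. access lemon: MISS, evict pear(c=1). Cache: [lemon(c=1) cow(c=3) pig(c=4)]
  23. access pear: MISS, evict lemon(c=1). Cache: [pear(c=1) cow(c=3) pig(c=4)]
  24. access lemon: MISS, evict pear(c=1). Cache: [lemon(c=1) cow(c=3) pig(c=4)]
  25. access lemon: HIT, count now 2. Cache: [lemon(c=2) cow(c=3) pig(c=4)]
Total: 7 hits, 18 misses, 15 evictions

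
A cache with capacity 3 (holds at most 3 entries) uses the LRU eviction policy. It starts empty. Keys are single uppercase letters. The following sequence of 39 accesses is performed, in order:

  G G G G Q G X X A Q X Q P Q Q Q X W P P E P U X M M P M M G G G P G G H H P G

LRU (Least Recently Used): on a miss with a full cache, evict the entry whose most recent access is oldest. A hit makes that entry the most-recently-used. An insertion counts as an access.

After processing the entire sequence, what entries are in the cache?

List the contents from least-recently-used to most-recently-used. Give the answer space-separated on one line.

LRU simulation (capacity=3):
  1. access G: MISS. Cache (LRU->MRU): [G]
  2. access G: HIT. Cache (LRU->MRU): [G]
  3. access G: HIT. Cache (LRU->MRU): [G]
  4. access G: HIT. Cache (LRU->MRU): [G]
  5. access Q: MISS. Cache (LRU->MRU): [G Q]
  6. access G: HIT. Cache (LRU->MRU): [Q G]
  7. access X: MISS. Cache (LRU->MRU): [Q G X]
  8. access X: HIT. Cache (LRU->MRU): [Q G X]
  9. access A: MISS, evict Q. Cache (LRU->MRU): [G X A]
  10. access Q: MISS, evict G. Cache (LRU->MRU): [X A Q]
  11. access X: HIT. Cache (LRU->MRU): [A Q X]
  12. access Q: HIT. Cache (LRU->MRU): [A X Q]
  13. access P: MISS, evict A. Cache (LRU->MRU): [X Q P]
  14. access Q: HIT. Cache (LRU->MRU): [X P Q]
  15. access Q: HIT. Cache (LRU->MRU): [X P Q]
  16. access Q: HIT. Cache (LRU->MRU): [X P Q]
  17. access X: HIT. Cache (LRU->MRU): [P Q X]
  18. access W: MISS, evict P. Cache (LRU->MRU): [Q X W]
  19. access P: MISS, evict Q. Cache (LRU->MRU): [X W P]
  20. access P: HIT. Cache (LRU->MRU): [X W P]
  21. access E: MISS, evict X. Cache (LRU->MRU): [W P E]
  22. access P: HIT. Cache (LRU->MRU): [W E P]
  23. access U: MISS, evict W. Cache (LRU->MRU): [E P U]
  24. access X: MISS, evict E. Cache (LRU->MRU): [P U X]
  25. access M: MISS, evict P. Cache (LRU->MRU): [U X M]
  26. access M: HIT. Cache (LRU->MRU): [U X M]
  27. access P: MISS, evict U. Cache (LRU->MRU): [X M P]
  28. access M: HIT. Cache (LRU->MRU): [X P M]
  29. access M: HIT. Cache (LRU->MRU): [X P M]
  30. access G: MISS, evict X. Cache (LRU->MRU): [P M G]
  31. access G: HIT. Cache (LRU->MRU): [P M G]
  32. access G: HIT. Cache (LRU->MRU): [P M G]
  33. access P: HIT. Cache (LRU->MRU): [M G P]
  34. access G: HIT. Cache (LRU->MRU): [M P G]
  35. access G: HIT. Cache (LRU->MRU): [M P G]
  36. access H: MISS, evict M. Cache (LRU->MRU): [P G H]
  37. access H: HIT. Cache (LRU->MRU): [P G H]
  38. access P: HIT. Cache (LRU->MRU): [G H P]
  39. access G: HIT. Cache (LRU->MRU): [H P G]
Total: 24 hits, 15 misses, 12 evictions

Answer: H P G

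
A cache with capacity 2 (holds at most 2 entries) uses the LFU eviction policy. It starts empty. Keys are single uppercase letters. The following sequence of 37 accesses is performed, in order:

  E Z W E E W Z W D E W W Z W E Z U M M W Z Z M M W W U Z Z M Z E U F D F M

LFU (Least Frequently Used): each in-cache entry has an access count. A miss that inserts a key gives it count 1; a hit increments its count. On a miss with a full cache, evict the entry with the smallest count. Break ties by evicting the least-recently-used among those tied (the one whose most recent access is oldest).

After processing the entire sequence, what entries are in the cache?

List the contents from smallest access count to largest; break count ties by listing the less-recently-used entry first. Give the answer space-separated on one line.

Answer: M W

Derivation:
LFU simulation (capacity=2):
  1. access E: MISS. Cache: [E(c=1)]
  2. access Z: MISS. Cache: [E(c=1) Z(c=1)]
  3. access W: MISS, evict E(c=1). Cache: [Z(c=1) W(c=1)]
  4. access E: MISS, evict Z(c=1). Cache: [W(c=1) E(c=1)]
  5. access E: HIT, count now 2. Cache: [W(c=1) E(c=2)]
  6. access W: HIT, count now 2. Cache: [E(c=2) W(c=2)]
  7. access Z: MISS, evict E(c=2). Cache: [Z(c=1) W(c=2)]
  8. access W: HIT, count now 3. Cache: [Z(c=1) W(c=3)]
  9. access D: MISS, evict Z(c=1). Cache: [D(c=1) W(c=3)]
  10. access E: MISS, evict D(c=1). Cache: [E(c=1) W(c=3)]
  11. access W: HIT, count now 4. Cache: [E(c=1) W(c=4)]
  12. access W: HIT, count now 5. Cache: [E(c=1) W(c=5)]
  13. access Z: MISS, evict E(c=1). Cache: [Z(c=1) W(c=5)]
  14. access W: HIT, count now 6. Cache: [Z(c=1) W(c=6)]
  15. access E: MISS, evict Z(c=1). Cache: [E(c=1) W(c=6)]
  16. access Z: MISS, evict E(c=1). Cache: [Z(c=1) W(c=6)]
  17. access U: MISS, evict Z(c=1). Cache: [U(c=1) W(c=6)]
  18. access M: MISS, evict U(c=1). Cache: [M(c=1) W(c=6)]
  19. access M: HIT, count now 2. Cache: [M(c=2) W(c=6)]
  20. access W: HIT, count now 7. Cache: [M(c=2) W(c=7)]
  21. access Z: MISS, evict M(c=2). Cache: [Z(c=1) W(c=7)]
  22. access Z: HIT, count now 2. Cache: [Z(c=2) W(c=7)]
  23. access M: MISS, evict Z(c=2). Cache: [M(c=1) W(c=7)]
  24. access M: HIT, count now 2. Cache: [M(c=2) W(c=7)]
  25. access W: HIT, count now 8. Cache: [M(c=2) W(c=8)]
  26. access W: HIT, count now 9. Cache: [M(c=2) W(c=9)]
  27. access U: MISS, evict M(c=2). Cache: [U(c=1) W(c=9)]
  28. access Z: MISS, evict U(c=1). Cache: [Z(c=1) W(c=9)]
  29. access Z: HIT, count now 2. Cache: [Z(c=2) W(c=9)]
  30. access M: MISS, evict Z(c=2). Cache: [M(c=1) W(c=9)]
  31. access Z: MISS, evict M(c=1). Cache: [Z(c=1) W(c=9)]
  32. access E: MISS, evict Z(c=1). Cache: [E(c=1) W(c=9)]
  33. access U: MISS, evict E(c=1). Cache: [U(c=1) W(c=9)]
  34. access F: MISS, evict U(c=1). Cache: [F(c=1) W(c=9)]
  35. access D: MISS, evict F(c=1). Cache: [D(c=1) W(c=9)]
  36. access F: MISS, evict D(c=1). Cache: [F(c=1) W(c=9)]
  37. access M: MISS, evict F(c=1). Cache: [M(c=1) W(c=9)]
Total: 13 hits, 24 misses, 22 evictions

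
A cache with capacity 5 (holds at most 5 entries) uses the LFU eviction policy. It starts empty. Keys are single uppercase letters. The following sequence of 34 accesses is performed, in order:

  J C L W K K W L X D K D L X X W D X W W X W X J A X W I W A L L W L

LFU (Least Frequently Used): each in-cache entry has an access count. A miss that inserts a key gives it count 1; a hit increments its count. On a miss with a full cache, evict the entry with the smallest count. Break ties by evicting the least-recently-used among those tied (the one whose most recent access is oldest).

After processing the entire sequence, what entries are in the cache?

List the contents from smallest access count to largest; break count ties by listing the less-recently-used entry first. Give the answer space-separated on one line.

Answer: A D L X W

Derivation:
LFU simulation (capacity=5):
  1. access J: MISS. Cache: [J(c=1)]
  2. access C: MISS. Cache: [J(c=1) C(c=1)]
  3. access L: MISS. Cache: [J(c=1) C(c=1) L(c=1)]
  4. access W: MISS. Cache: [J(c=1) C(c=1) L(c=1) W(c=1)]
  5. access K: MISS. Cache: [J(c=1) C(c=1) L(c=1) W(c=1) K(c=1)]
  6. access K: HIT, count now 2. Cache: [J(c=1) C(c=1) L(c=1) W(c=1) K(c=2)]
  7. access W: HIT, count now 2. Cache: [J(c=1) C(c=1) L(c=1) K(c=2) W(c=2)]
  8. access L: HIT, count now 2. Cache: [J(c=1) C(c=1) K(c=2) W(c=2) L(c=2)]
  9. access X: MISS, evict J(c=1). Cache: [C(c=1) X(c=1) K(c=2) W(c=2) L(c=2)]
  10. access D: MISS, evict C(c=1). Cache: [X(c=1) D(c=1) K(c=2) W(c=2) L(c=2)]
  11. access K: HIT, count now 3. Cache: [X(c=1) D(c=1) W(c=2) L(c=2) K(c=3)]
  12. access D: HIT, count now 2. Cache: [X(c=1) W(c=2) L(c=2) D(c=2) K(c=3)]
  13. access L: HIT, count now 3. Cache: [X(c=1) W(c=2) D(c=2) K(c=3) L(c=3)]
  14. access X: HIT, count now 2. Cache: [W(c=2) D(c=2) X(c=2) K(c=3) L(c=3)]
  15. access X: HIT, count now 3. Cache: [W(c=2) D(c=2) K(c=3) L(c=3) X(c=3)]
  16. access W: HIT, count now 3. Cache: [D(c=2) K(c=3) L(c=3) X(c=3) W(c=3)]
  17. access D: HIT, count now 3. Cache: [K(c=3) L(c=3) X(c=3) W(c=3) D(c=3)]
  18. access X: HIT, count now 4. Cache: [K(c=3) L(c=3) W(c=3) D(c=3) X(c=4)]
  19. access W: HIT, count now 4. Cache: [K(c=3) L(c=3) D(c=3) X(c=4) W(c=4)]
  20. access W: HIT, count now 5. Cache: [K(c=3) L(c=3) D(c=3) X(c=4) W(c=5)]
  21. access X: HIT, count now 5. Cache: [K(c=3) L(c=3) D(c=3) W(c=5) X(c=5)]
  22. access W: HIT, count now 6. Cache: [K(c=3) L(c=3) D(c=3) X(c=5) W(c=6)]
  23. access X: HIT, count now 6. Cache: [K(c=3) L(c=3) D(c=3) W(c=6) X(c=6)]
  24. access J: MISS, evict K(c=3). Cache: [J(c=1) L(c=3) D(c=3) W(c=6) X(c=6)]
  25. access A: MISS, evict J(c=1). Cache: [A(c=1) L(c=3) D(c=3) W(c=6) X(c=6)]
  26. access X: HIT, count now 7. Cache: [A(c=1) L(c=3) D(c=3) W(c=6) X(c=7)]
  27. access W: HIT, count now 7. Cache: [A(c=1) L(c=3) D(c=3) X(c=7) W(c=7)]
  28. access I: MISS, evict A(c=1). Cache: [I(c=1) L(c=3) D(c=3) X(c=7) W(c=7)]
  29. access W: HIT, count now 8. Cache: [I(c=1) L(c=3) D(c=3) X(c=7) W(c=8)]
  30. access A: MISS, evict I(c=1). Cache: [A(c=1) L(c=3) D(c=3) X(c=7) W(c=8)]
  31. access L: HIT, count now 4. Cache: [A(c=1) D(c=3) L(c=4) X(c=7) W(c=8)]
  32. access L: HIT, count now 5. Cache: [A(c=1) D(c=3) L(c=5) X(c=7) W(c=8)]
  33. access W: HIT, count now 9. Cache: [A(c=1) D(c=3) L(c=5) X(c=7) W(c=9)]
  34. access L: HIT, count now 6. Cache: [A(c=1) D(c=3) L(c=6) X(c=7) W(c=9)]
Total: 23 hits, 11 misses, 6 evictions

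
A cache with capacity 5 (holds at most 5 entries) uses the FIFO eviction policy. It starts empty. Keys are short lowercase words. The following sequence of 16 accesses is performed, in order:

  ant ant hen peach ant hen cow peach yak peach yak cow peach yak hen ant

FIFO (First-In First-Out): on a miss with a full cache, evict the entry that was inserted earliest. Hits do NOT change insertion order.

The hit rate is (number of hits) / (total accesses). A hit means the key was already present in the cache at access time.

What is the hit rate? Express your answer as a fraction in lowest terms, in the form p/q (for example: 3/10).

Answer: 11/16

Derivation:
FIFO simulation (capacity=5):
  1. access ant: MISS. Cache (old->new): [ant]
  2. access ant: HIT. Cache (old->new): [ant]
  3. access hen: MISS. Cache (old->new): [ant hen]
  4. access peach: MISS. Cache (old->new): [ant hen peach]
  5. access ant: HIT. Cache (old->new): [ant hen peach]
  6. access hen: HIT. Cache (old->new): [ant hen peach]
  7. access cow: MISS. Cache (old->new): [ant hen peach cow]
  8. access peach: HIT. Cache (old->new): [ant hen peach cow]
  9. access yak: MISS. Cache (old->new): [ant hen peach cow yak]
  10. access peach: HIT. Cache (old->new): [ant hen peach cow yak]
  11. access yak: HIT. Cache (old->new): [ant hen peach cow yak]
  12. access cow: HIT. Cache (old->new): [ant hen peach cow yak]
  13. access peach: HIT. Cache (old->new): [ant hen peach cow yak]
  14. access yak: HIT. Cache (old->new): [ant hen peach cow yak]
  15. access hen: HIT. Cache (old->new): [ant hen peach cow yak]
  16. access ant: HIT. Cache (old->new): [ant hen peach cow yak]
Total: 11 hits, 5 misses, 0 evictions

Hit rate = 11/16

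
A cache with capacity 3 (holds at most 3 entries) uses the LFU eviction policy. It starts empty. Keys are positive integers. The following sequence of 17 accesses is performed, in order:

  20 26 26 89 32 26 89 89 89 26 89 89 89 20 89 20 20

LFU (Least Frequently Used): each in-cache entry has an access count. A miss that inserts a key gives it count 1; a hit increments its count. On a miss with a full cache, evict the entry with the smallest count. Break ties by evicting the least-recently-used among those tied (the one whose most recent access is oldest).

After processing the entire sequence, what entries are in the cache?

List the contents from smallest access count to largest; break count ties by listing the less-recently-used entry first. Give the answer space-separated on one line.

Answer: 20 26 89

Derivation:
LFU simulation (capacity=3):
  1. access 20: MISS. Cache: [20(c=1)]
  2. access 26: MISS. Cache: [20(c=1) 26(c=1)]
  3. access 26: HIT, count now 2. Cache: [20(c=1) 26(c=2)]
  4. access 89: MISS. Cache: [20(c=1) 89(c=1) 26(c=2)]
  5. access 32: MISS, evict 20(c=1). Cache: [89(c=1) 32(c=1) 26(c=2)]
  6. access 26: HIT, count now 3. Cache: [89(c=1) 32(c=1) 26(c=3)]
  7. access 89: HIT, count now 2. Cache: [32(c=1) 89(c=2) 26(c=3)]
  8. access 89: HIT, count now 3. Cache: [32(c=1) 26(c=3) 89(c=3)]
  9. access 89: HIT, count now 4. Cache: [32(c=1) 26(c=3) 89(c=4)]
  10. access 26: HIT, count now 4. Cache: [32(c=1) 89(c=4) 26(c=4)]
  11. access 89: HIT, count now 5. Cache: [32(c=1) 26(c=4) 89(c=5)]
  12. access 89: HIT, count now 6. Cache: [32(c=1) 26(c=4) 89(c=6)]
  13. access 89: HIT, count now 7. Cache: [32(c=1) 26(c=4) 89(c=7)]
  14. access 20: MISS, evict 32(c=1). Cache: [20(c=1) 26(c=4) 89(c=7)]
  15. access 89: HIT, count now 8. Cache: [20(c=1) 26(c=4) 89(c=8)]
  16. access 20: HIT, count now 2. Cache: [20(c=2) 26(c=4) 89(c=8)]
  17. access 20: HIT, count now 3. Cache: [20(c=3) 26(c=4) 89(c=8)]
Total: 12 hits, 5 misses, 2 evictions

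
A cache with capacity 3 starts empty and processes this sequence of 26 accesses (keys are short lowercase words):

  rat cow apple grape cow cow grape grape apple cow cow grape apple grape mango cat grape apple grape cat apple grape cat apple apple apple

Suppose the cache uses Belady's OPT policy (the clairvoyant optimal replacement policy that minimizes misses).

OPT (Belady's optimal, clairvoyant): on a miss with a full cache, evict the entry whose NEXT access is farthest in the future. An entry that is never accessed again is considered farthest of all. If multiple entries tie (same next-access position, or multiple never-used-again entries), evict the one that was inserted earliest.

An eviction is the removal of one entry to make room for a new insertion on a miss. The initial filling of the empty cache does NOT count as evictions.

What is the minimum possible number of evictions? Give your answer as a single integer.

Answer: 3

Derivation:
OPT (Belady) simulation (capacity=3):
  1. access rat: MISS. Cache: [rat]
  2. access cow: MISS. Cache: [rat cow]
  3. access apple: MISS. Cache: [rat cow apple]
  4. access grape: MISS, evict rat (next use: never). Cache: [cow apple grape]
  5. access cow: HIT. Next use of cow: step 6. Cache: [cow apple grape]
  6. access cow: HIT. Next use of cow: step 10. Cache: [cow apple grape]
  7. access grape: HIT. Next use of grape: step 8. Cache: [cow apple grape]
  8. access grape: HIT. Next use of grape: step 12. Cache: [cow apple grape]
  9. access apple: HIT. Next use of apple: step 13. Cache: [cow apple grape]
  10. access cow: HIT. Next use of cow: step 11. Cache: [cow apple grape]
  11. access cow: HIT. Next use of cow: never. Cache: [cow apple grape]
  12. access grape: HIT. Next use of grape: step 14. Cache: [cow apple grape]
  13. access apple: HIT. Next use of apple: step 18. Cache: [cow apple grape]
  14. access grape: HIT. Next use of grape: step 17. Cache: [cow apple grape]
  15. access mango: MISS, evict cow (next use: never). Cache: [apple grape mango]
  16. access cat: MISS, evict mango (next use: never). Cache: [apple grape cat]
  17. access grape: HIT. Next use of grape: step 19. Cache: [apple grape cat]
  18. access apple: HIT. Next use of apple: step 21. Cache: [apple grape cat]
  19. access grape: HIT. Next use of grape: step 22. Cache: [apple grape cat]
  20. access cat: HIT. Next use of cat: step 23. Cache: [apple grape cat]
  21. access apple: HIT. Next use of apple: step 24. Cache: [apple grape cat]
  22. access grape: HIT. Next use of grape: never. Cache: [apple grape cat]
  23. access cat: HIT. Next use of cat: never. Cache: [apple grape cat]
  24. access apple: HIT. Next use of apple: step 25. Cache: [apple grape cat]
  25. access apple: HIT. Next use of apple: step 26. Cache: [apple grape cat]
  26. access apple: HIT. Next use of apple: never. Cache: [apple grape cat]
Total: 20 hits, 6 misses, 3 evictions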